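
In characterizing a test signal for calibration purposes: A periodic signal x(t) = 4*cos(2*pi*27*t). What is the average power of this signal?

Average power of A*cos(wt) is A^2/2.
P = 4^2 / 2 = 16/2 = 8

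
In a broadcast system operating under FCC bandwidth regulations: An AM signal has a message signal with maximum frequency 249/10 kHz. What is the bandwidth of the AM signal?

In AM (double-sideband), the bandwidth is twice the message frequency.
BW = 2 * f_m = 2 * 249/10 kHz = 249/5 kHz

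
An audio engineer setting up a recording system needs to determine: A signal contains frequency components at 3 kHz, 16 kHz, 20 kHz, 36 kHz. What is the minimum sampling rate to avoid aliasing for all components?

The highest frequency component is f_max = 36 kHz.
Nyquist rate = 2 * f_max = 2 * 36 kHz = 72 kHz.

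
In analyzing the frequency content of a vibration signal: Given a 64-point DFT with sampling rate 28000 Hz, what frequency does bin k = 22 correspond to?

The frequency of DFT bin k is: f_k = k * f_s / N
f_22 = 22 * 28000 / 64 = 9625 Hz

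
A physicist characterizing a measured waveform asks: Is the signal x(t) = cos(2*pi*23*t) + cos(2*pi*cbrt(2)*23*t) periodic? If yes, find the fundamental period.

f1 = 23 Hz, f2 = 23*cbrt(2) Hz
Ratio f2/f1 = cbrt(2), which is irrational.
Since the frequency ratio is irrational, no common period exists.
The signal is not periodic.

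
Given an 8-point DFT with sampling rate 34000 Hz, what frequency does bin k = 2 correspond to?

The frequency of DFT bin k is: f_k = k * f_s / N
f_2 = 2 * 34000 / 8 = 8500 Hz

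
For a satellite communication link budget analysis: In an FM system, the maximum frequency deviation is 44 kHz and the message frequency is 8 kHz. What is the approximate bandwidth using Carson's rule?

Carson's rule: BW = 2*(delta_f + f_m)
= 2*(44 + 8) kHz = 104 kHz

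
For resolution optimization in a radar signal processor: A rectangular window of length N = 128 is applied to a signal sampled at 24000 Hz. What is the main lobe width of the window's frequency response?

For a rectangular window of length N,
the main lobe width in frequency is 2*f_s/N.
= 2*24000/128 = 375 Hz
This determines the minimum frequency separation for resolving two sinusoids.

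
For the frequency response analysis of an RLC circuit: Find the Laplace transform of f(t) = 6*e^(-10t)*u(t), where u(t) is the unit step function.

Standard Laplace transform pair:
e^(-at)*u(t) <-> 1/(s+a)
With a = 10: L{6*e^(-10t)*u(t)} = 6/(s+10), ROC: Re(s) > -10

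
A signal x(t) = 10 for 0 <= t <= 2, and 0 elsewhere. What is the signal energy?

Energy = integral of |x(t)|^2 dt over the signal duration
= 10^2 * 2 = 100 * 2 = 200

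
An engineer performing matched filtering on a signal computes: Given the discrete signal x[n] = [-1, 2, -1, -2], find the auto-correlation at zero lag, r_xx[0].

The auto-correlation at zero lag r_xx[0] equals the signal energy.
r_xx[0] = sum of x[n]^2 = (-1)^2 + 2^2 + (-1)^2 + (-2)^2
= 1 + 4 + 1 + 4 = 10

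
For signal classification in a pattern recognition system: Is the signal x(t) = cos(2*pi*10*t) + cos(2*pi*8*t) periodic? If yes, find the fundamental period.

f1 = 10 Hz, f2 = 8 Hz
Period T1 = 1/10, T2 = 1/8
Ratio T1/T2 = 8/10, which is rational.
The signal is periodic with fundamental period T = 1/GCD(10,8) = 1/2 s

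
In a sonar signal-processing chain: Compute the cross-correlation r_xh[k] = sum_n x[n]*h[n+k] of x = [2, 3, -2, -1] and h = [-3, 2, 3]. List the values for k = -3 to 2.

Both sequences indexed from 0 and zero outside their support.
Lags with overlap: k = -3 to 2.
  r_xh[-3] = x[3]*h[0] = 3
  r_xh[-2] = x[2]*h[0] + x[3]*h[1] = 4
  r_xh[-1] = x[1]*h[0] + x[2]*h[1] + x[3]*h[2] = -16
  r_xh[0] = x[0]*h[0] + x[1]*h[1] + x[2]*h[2] = -6
  r_xh[1] = x[0]*h[1] + x[1]*h[2] = 13
  r_xh[2] = x[0]*h[2] = 6
r_xh = [3, 4, -16, -6, 13, 6] (for k = -3, ..., 2)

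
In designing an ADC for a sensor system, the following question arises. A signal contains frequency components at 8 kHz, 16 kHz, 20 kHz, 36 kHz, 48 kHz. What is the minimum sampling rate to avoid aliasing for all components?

The highest frequency component is f_max = 48 kHz.
Nyquist rate = 2 * f_max = 2 * 48 kHz = 96 kHz.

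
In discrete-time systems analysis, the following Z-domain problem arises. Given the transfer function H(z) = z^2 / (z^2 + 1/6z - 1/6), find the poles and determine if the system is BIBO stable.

Poles are roots of the denominator: z^2 + 1/6z - 1/6 = 0.
Quadratic formula: z = [-(1/6) +/- sqrt((1/6)^2 - 4*(-1/6))] / 2
Discriminant = 1/36 + 2/3 = 25/36; sqrt = 5/6.
z = (-1/6 +/- 5/6) / 2 => z = 1/3 or z = -1/2.
|p1| = 1/2, |p2| = 1/3.
For BIBO stability, all poles must lie inside the unit circle (|p| < 1).
System is STABLE since both |p| < 1.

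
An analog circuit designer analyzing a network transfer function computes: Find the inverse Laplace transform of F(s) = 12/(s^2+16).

Standard pair: w/(s^2+w^2) <-> sin(wt)*u(t)
Recognize w^2 = 16, so w = 4; numerator 12 = 3*4.
f(t) = 3*sin(4t)*u(t)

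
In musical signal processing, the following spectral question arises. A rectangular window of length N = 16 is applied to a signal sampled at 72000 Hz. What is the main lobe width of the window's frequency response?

For a rectangular window of length N,
the main lobe width in frequency is 2*f_s/N.
= 2*72000/16 = 9000 Hz
This determines the minimum frequency separation for resolving two sinusoids.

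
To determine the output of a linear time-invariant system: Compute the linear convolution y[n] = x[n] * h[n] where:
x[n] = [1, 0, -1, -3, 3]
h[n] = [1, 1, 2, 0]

y[n] = sum_k x[k]*h[n-k]. Output length = len(x) + len(h) - 1 = 5 + 4 - 1 = 8.
y[0] = 1*1 = 1
y[1] = 0*1 + 1*1 = 1
y[2] = -1*1 + 0*1 + 1*2 = 1
y[3] = -3*1 + -1*1 + 0*2 + 1*0 = -4
y[4] = 3*1 + -3*1 + -1*2 + 0*0 = -2
y[5] = 3*1 + -3*2 + -1*0 = -3
y[6] = 3*2 + -3*0 = 6
y[7] = 3*0 = 0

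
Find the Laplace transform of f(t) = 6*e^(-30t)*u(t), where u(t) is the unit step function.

Standard Laplace transform pair:
e^(-at)*u(t) <-> 1/(s+a)
With a = 30: L{6*e^(-30t)*u(t)} = 6/(s+30), ROC: Re(s) > -30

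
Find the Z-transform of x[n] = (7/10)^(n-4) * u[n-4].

Time-shifting property: if X(z) = Z{x[n]}, then Z{x[n-d]} = z^(-d) * X(z)
X(z) = z/(z - 7/10) for x[n] = (7/10)^n * u[n]
Z{x[n-4]} = z^(-4) * z/(z - 7/10) = z^(-3)/(z - 7/10)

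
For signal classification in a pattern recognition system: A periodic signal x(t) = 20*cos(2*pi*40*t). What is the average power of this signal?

Average power of A*cos(wt) is A^2/2.
P = 20^2 / 2 = 400/2 = 200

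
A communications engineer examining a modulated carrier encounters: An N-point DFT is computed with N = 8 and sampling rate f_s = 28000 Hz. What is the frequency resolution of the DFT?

DFT frequency resolution = f_s / N
= 28000 / 8 = 3500 Hz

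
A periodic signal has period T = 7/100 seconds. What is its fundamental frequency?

The fundamental frequency is the reciprocal of the period.
f = 1/T = 1/(7/100) = 100/7 Hz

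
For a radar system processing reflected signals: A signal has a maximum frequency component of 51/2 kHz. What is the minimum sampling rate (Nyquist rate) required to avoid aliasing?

By the Nyquist-Shannon sampling theorem,
the minimum sampling rate (Nyquist rate) must be at least 2 * f_max.
Nyquist rate = 2 * 51/2 kHz = 51 kHz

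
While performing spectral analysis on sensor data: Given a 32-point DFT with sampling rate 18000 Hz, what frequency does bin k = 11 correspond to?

The frequency of DFT bin k is: f_k = k * f_s / N
f_11 = 11 * 18000 / 32 = 12375/2 Hz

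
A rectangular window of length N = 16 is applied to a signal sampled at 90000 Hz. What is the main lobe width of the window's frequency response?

For a rectangular window of length N,
the main lobe width in frequency is 2*f_s/N.
= 2*90000/16 = 11250 Hz
This determines the minimum frequency separation for resolving two sinusoids.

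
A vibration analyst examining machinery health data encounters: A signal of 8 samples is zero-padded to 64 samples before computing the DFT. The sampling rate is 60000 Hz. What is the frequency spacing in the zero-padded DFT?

Original DFT: N = 8, resolution = f_s/N = 60000/8 = 7500 Hz
Zero-padded DFT: N = 64, resolution = f_s/N = 60000/64 = 1875/2 Hz
Zero-padding interpolates the spectrum (finer frequency grid)
but does NOT improve the true spectral resolution (ability to resolve close frequencies).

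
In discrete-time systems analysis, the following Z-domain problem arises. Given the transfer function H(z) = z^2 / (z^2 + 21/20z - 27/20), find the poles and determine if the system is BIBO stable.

Poles are roots of the denominator: z^2 + 21/20z - 27/20 = 0.
Quadratic formula: z = [-(21/20) +/- sqrt((21/20)^2 - 4*(-27/20))] / 2
Discriminant = 441/400 + 27/5 = 2601/400; sqrt = 51/20.
z = (-21/20 +/- 51/20) / 2 => z = 3/4 or z = -9/5.
|p1| = 9/5, |p2| = 3/4.
For BIBO stability, all poles must lie inside the unit circle (|p| < 1).
System is UNSTABLE since at least one |p| >= 1.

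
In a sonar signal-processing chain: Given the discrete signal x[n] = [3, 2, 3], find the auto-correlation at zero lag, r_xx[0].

The auto-correlation at zero lag r_xx[0] equals the signal energy.
r_xx[0] = sum of x[n]^2 = 3^2 + 2^2 + 3^2
= 9 + 4 + 9 = 22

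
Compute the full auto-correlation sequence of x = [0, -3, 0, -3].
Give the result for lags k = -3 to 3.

r_xx[k] = sum_m x[m]*x[m+k], indexed from 0, for k = -3 to 3:
  r_xx[-3] = x[3]*x[0] = 0
  r_xx[-2] = x[2]*x[0] + x[3]*x[1] = 9
  r_xx[-1] = x[1]*x[0] + x[2]*x[1] + x[3]*x[2] = 0
  r_xx[0] = x[0]*x[0] + x[1]*x[1] + x[2]*x[2] + x[3]*x[3] = 18
  r_xx[1] = x[0]*x[1] + x[1]*x[2] + x[2]*x[3] = 0
  r_xx[2] = x[0]*x[2] + x[1]*x[3] = 9
  r_xx[3] = x[0]*x[3] = 0
r_xx = [0, 9, 0, 18, 0, 9, 0]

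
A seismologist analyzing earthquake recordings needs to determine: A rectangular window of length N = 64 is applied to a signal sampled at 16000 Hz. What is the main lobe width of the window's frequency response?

For a rectangular window of length N,
the main lobe width in frequency is 2*f_s/N.
= 2*16000/64 = 500 Hz
This determines the minimum frequency separation for resolving two sinusoids.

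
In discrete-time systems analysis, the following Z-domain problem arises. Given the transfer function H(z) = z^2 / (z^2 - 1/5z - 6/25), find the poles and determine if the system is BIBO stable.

Poles are roots of the denominator: z^2 - 1/5z - 6/25 = 0.
Quadratic formula: z = [-(-1/5) +/- sqrt((-1/5)^2 - 4*(-6/25))] / 2
Discriminant = 1/25 + 24/25 = 1; sqrt = 1.
z = (1/5 +/- 1) / 2 => z = 3/5 or z = -2/5.
|p1| = 2/5, |p2| = 3/5.
For BIBO stability, all poles must lie inside the unit circle (|p| < 1).
System is STABLE since both |p| < 1.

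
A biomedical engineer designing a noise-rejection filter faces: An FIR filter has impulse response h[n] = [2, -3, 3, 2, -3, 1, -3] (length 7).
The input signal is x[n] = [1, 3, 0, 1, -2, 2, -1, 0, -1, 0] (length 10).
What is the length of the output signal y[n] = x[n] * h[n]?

For linear convolution, the output length is:
len(y) = len(x) + len(h) - 1 = 10 + 7 - 1 = 16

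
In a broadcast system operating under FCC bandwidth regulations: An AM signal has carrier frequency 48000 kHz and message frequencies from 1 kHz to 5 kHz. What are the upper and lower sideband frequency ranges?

Upper sideband (USB) = fc + [fm_low, fm_high] = 48000 + [1, 5] = [48001, 48005] kHz
Lower sideband (LSB) = fc - [fm_high, fm_low] = 48000 - [5, 1] = [47995, 47999] kHz
Total occupied spectrum: 47995 kHz to 48005 kHz (plus carrier at 48000 kHz)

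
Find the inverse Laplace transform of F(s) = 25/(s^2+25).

Standard pair: w/(s^2+w^2) <-> sin(wt)*u(t)
Recognize w^2 = 25, so w = 5; numerator 25 = 5*5.
f(t) = 5*sin(5t)*u(t)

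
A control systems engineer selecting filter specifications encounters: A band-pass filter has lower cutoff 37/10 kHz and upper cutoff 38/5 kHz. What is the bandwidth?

Bandwidth = f_high - f_low
= 38/5 kHz - 37/10 kHz = 39/10 kHz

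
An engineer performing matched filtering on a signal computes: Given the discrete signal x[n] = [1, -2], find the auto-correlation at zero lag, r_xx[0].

The auto-correlation at zero lag r_xx[0] equals the signal energy.
r_xx[0] = sum of x[n]^2 = 1^2 + (-2)^2
= 1 + 4 = 5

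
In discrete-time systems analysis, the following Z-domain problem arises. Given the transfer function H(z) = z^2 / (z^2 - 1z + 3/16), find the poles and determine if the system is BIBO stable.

Poles are roots of the denominator: z^2 - 1z + 3/16 = 0.
Quadratic formula: z = [-(-1) +/- sqrt((-1)^2 - 4*(3/16))] / 2
Discriminant = 1 - 3/4 = 1/4; sqrt = 1/2.
z = (1 +/- 1/2) / 2 => z = 3/4 or z = 1/4.
|p1| = 1/4, |p2| = 3/4.
For BIBO stability, all poles must lie inside the unit circle (|p| < 1).
System is STABLE since both |p| < 1.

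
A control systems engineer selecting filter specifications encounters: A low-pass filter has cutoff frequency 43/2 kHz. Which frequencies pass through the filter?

A low-pass filter passes all frequencies below the cutoff frequency 43/2 kHz and attenuates higher frequencies.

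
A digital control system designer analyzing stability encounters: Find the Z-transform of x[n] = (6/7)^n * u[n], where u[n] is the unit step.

The Z-transform of a^n * u[n] is z/(z-a) for |z| > |a|.
Here a = 6/7, so X(z) = z/(z - (6/7)) = 7z/(7z - 6)
ROC: |z| > 6/7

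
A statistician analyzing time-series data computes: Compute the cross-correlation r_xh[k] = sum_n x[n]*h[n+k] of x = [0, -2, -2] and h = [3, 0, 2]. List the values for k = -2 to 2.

Both sequences indexed from 0 and zero outside their support.
Lags with overlap: k = -2 to 2.
  r_xh[-2] = x[2]*h[0] = -6
  r_xh[-1] = x[1]*h[0] + x[2]*h[1] = -6
  r_xh[0] = x[0]*h[0] + x[1]*h[1] + x[2]*h[2] = -4
  r_xh[1] = x[0]*h[1] + x[1]*h[2] = -4
  r_xh[2] = x[0]*h[2] = 0
r_xh = [-6, -6, -4, -4, 0] (for k = -2, ..., 2)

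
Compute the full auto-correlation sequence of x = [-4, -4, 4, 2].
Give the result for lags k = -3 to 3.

r_xx[k] = sum_m x[m]*x[m+k], indexed from 0, for k = -3 to 3:
  r_xx[-3] = x[3]*x[0] = -8
  r_xx[-2] = x[2]*x[0] + x[3]*x[1] = -24
  r_xx[-1] = x[1]*x[0] + x[2]*x[1] + x[3]*x[2] = 8
  r_xx[0] = x[0]*x[0] + x[1]*x[1] + x[2]*x[2] + x[3]*x[3] = 52
  r_xx[1] = x[0]*x[1] + x[1]*x[2] + x[2]*x[3] = 8
  r_xx[2] = x[0]*x[2] + x[1]*x[3] = -24
  r_xx[3] = x[0]*x[3] = -8
r_xx = [-8, -24, 8, 52, 8, -24, -8]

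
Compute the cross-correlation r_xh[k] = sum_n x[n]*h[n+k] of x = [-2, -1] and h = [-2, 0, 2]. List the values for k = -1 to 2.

Both sequences indexed from 0 and zero outside their support.
Lags with overlap: k = -1 to 2.
  r_xh[-1] = x[1]*h[0] = 2
  r_xh[0] = x[0]*h[0] + x[1]*h[1] = 4
  r_xh[1] = x[0]*h[1] + x[1]*h[2] = -2
  r_xh[2] = x[0]*h[2] = -4
r_xh = [2, 4, -2, -4] (for k = -1, ..., 2)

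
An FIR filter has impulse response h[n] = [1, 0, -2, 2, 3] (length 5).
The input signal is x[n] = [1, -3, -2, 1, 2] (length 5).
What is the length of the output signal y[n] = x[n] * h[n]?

For linear convolution, the output length is:
len(y) = len(x) + len(h) - 1 = 5 + 5 - 1 = 9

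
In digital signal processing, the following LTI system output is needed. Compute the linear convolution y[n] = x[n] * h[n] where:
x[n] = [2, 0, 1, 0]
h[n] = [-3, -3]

y[n] = sum_k x[k]*h[n-k]. Output length = len(x) + len(h) - 1 = 4 + 2 - 1 = 5.
y[0] = 2*-3 = -6
y[1] = 0*-3 + 2*-3 = -6
y[2] = 1*-3 + 0*-3 = -3
y[3] = 0*-3 + 1*-3 = -3
y[4] = 0*-3 = 0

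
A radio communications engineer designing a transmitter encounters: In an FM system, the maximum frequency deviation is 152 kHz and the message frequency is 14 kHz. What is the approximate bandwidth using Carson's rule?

Carson's rule: BW = 2*(delta_f + f_m)
= 2*(152 + 14) kHz = 332 kHz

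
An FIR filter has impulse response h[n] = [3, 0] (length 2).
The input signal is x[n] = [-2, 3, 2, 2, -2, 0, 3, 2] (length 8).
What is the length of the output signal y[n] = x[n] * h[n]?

For linear convolution, the output length is:
len(y) = len(x) + len(h) - 1 = 8 + 2 - 1 = 9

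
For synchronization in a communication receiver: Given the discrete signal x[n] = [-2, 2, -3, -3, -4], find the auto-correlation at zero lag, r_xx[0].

The auto-correlation at zero lag r_xx[0] equals the signal energy.
r_xx[0] = sum of x[n]^2 = (-2)^2 + 2^2 + (-3)^2 + (-3)^2 + (-4)^2
= 4 + 4 + 9 + 9 + 16 = 42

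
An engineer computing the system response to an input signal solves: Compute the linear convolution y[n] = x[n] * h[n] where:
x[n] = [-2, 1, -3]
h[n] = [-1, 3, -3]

y[n] = sum_k x[k]*h[n-k]. Output length = len(x) + len(h) - 1 = 3 + 3 - 1 = 5.
y[0] = -2*-1 = 2
y[1] = 1*-1 + -2*3 = -7
y[2] = -3*-1 + 1*3 + -2*-3 = 12
y[3] = -3*3 + 1*-3 = -12
y[4] = -3*-3 = 9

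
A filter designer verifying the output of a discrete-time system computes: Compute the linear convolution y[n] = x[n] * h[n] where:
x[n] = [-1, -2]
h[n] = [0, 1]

y[n] = sum_k x[k]*h[n-k]. Output length = len(x) + len(h) - 1 = 2 + 2 - 1 = 3.
y[0] = -1*0 = 0
y[1] = -2*0 + -1*1 = -1
y[2] = -2*1 = -2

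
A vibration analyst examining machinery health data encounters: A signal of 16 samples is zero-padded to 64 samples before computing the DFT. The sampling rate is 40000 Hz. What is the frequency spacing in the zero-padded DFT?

Original DFT: N = 16, resolution = f_s/N = 40000/16 = 2500 Hz
Zero-padded DFT: N = 64, resolution = f_s/N = 40000/64 = 625 Hz
Zero-padding interpolates the spectrum (finer frequency grid)
but does NOT improve the true spectral resolution (ability to resolve close frequencies).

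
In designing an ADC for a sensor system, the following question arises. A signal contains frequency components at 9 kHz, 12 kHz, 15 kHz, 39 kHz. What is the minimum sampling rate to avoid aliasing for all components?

The highest frequency component is f_max = 39 kHz.
Nyquist rate = 2 * f_max = 2 * 39 kHz = 78 kHz.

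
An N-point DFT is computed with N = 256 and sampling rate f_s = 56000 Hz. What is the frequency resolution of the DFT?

DFT frequency resolution = f_s / N
= 56000 / 256 = 875/4 Hz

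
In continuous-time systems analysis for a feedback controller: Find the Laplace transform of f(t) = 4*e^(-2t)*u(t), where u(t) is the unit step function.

Standard Laplace transform pair:
e^(-at)*u(t) <-> 1/(s+a)
With a = 2: L{4*e^(-2t)*u(t)} = 4/(s+2), ROC: Re(s) > -2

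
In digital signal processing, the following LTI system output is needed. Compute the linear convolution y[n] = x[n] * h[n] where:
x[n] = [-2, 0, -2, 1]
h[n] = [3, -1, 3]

y[n] = sum_k x[k]*h[n-k]. Output length = len(x) + len(h) - 1 = 4 + 3 - 1 = 6.
y[0] = -2*3 = -6
y[1] = 0*3 + -2*-1 = 2
y[2] = -2*3 + 0*-1 + -2*3 = -12
y[3] = 1*3 + -2*-1 + 0*3 = 5
y[4] = 1*-1 + -2*3 = -7
y[5] = 1*3 = 3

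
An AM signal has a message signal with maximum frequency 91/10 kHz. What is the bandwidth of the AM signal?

In AM (double-sideband), the bandwidth is twice the message frequency.
BW = 2 * f_m = 2 * 91/10 kHz = 91/5 kHz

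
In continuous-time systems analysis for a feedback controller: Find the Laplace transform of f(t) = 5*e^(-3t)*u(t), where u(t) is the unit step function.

Standard Laplace transform pair:
e^(-at)*u(t) <-> 1/(s+a)
With a = 3: L{5*e^(-3t)*u(t)} = 5/(s+3), ROC: Re(s) > -3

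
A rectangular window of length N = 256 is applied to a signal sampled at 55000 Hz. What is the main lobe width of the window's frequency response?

For a rectangular window of length N,
the main lobe width in frequency is 2*f_s/N.
= 2*55000/256 = 6875/16 Hz
This determines the minimum frequency separation for resolving two sinusoids.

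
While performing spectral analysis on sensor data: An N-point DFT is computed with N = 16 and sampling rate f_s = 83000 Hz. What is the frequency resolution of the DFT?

DFT frequency resolution = f_s / N
= 83000 / 16 = 10375/2 Hz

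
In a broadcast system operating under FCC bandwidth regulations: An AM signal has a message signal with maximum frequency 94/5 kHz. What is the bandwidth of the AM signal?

In AM (double-sideband), the bandwidth is twice the message frequency.
BW = 2 * f_m = 2 * 94/5 kHz = 188/5 kHz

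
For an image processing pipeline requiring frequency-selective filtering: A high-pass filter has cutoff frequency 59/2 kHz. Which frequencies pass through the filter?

A high-pass filter passes all frequencies above the cutoff frequency 59/2 kHz and attenuates lower frequencies.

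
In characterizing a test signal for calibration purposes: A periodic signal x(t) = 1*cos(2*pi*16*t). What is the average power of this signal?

Average power of A*cos(wt) is A^2/2.
P = 1^2 / 2 = 1/2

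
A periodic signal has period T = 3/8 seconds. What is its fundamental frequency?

The fundamental frequency is the reciprocal of the period.
f = 1/T = 1/(3/8) = 8/3 Hz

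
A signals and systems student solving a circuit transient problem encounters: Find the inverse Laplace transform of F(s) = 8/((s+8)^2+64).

Standard pair: w/((s+a)^2+w^2) <-> e^(-at)*sin(wt)*u(t)
With a=8, w=8: f(t) = e^(-8t)*sin(8t)*u(t)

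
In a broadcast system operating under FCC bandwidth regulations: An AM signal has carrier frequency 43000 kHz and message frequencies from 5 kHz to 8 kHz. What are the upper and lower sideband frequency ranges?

Upper sideband (USB) = fc + [fm_low, fm_high] = 43000 + [5, 8] = [43005, 43008] kHz
Lower sideband (LSB) = fc - [fm_high, fm_low] = 43000 - [8, 5] = [42992, 42995] kHz
Total occupied spectrum: 42992 kHz to 43008 kHz (plus carrier at 43000 kHz)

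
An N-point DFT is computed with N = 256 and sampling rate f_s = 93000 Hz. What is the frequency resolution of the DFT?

DFT frequency resolution = f_s / N
= 93000 / 256 = 11625/32 Hz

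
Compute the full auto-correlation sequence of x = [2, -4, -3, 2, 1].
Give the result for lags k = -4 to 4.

r_xx[k] = sum_m x[m]*x[m+k], indexed from 0, for k = -4 to 4:
  r_xx[-4] = x[4]*x[0] = 2
  r_xx[-3] = x[3]*x[0] + x[4]*x[1] = 0
  r_xx[-2] = x[2]*x[0] + x[3]*x[1] + x[4]*x[2] = -17
  r_xx[-1] = x[1]*x[0] + x[2]*x[1] + x[3]*x[2] + x[4]*x[3] = 0
  r_xx[0] = x[0]*x[0] + x[1]*x[1] + x[2]*x[2] + x[3]*x[3] + x[4]*x[4] = 34
  r_xx[1] = x[0]*x[1] + x[1]*x[2] + x[2]*x[3] + x[3]*x[4] = 0
  r_xx[2] = x[0]*x[2] + x[1]*x[3] + x[2]*x[4] = -17
  r_xx[3] = x[0]*x[3] + x[1]*x[4] = 0
  r_xx[4] = x[0]*x[4] = 2
r_xx = [2, 0, -17, 0, 34, 0, -17, 0, 2]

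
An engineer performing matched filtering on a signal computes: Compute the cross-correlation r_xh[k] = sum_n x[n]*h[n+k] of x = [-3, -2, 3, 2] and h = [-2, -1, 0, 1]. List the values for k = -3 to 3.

Both sequences indexed from 0 and zero outside their support.
Lags with overlap: k = -3 to 3.
  r_xh[-3] = x[3]*h[0] = -4
  r_xh[-2] = x[2]*h[0] + x[3]*h[1] = -8
  r_xh[-1] = x[1]*h[0] + x[2]*h[1] + x[3]*h[2] = 1
  r_xh[0] = x[0]*h[0] + x[1]*h[1] + x[2]*h[2] + x[3]*h[3] = 10
  r_xh[1] = x[0]*h[1] + x[1]*h[2] + x[2]*h[3] = 6
  r_xh[2] = x[0]*h[2] + x[1]*h[3] = -2
  r_xh[3] = x[0]*h[3] = -3
r_xh = [-4, -8, 1, 10, 6, -2, -3] (for k = -3, ..., 3)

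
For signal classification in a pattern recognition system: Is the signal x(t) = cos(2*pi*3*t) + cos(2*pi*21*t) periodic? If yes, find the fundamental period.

f1 = 3 Hz, f2 = 21 Hz
Period T1 = 1/3, T2 = 1/21
Ratio T1/T2 = 21/3, which is rational.
The signal is periodic with fundamental period T = 1/GCD(3,21) = 1/3 s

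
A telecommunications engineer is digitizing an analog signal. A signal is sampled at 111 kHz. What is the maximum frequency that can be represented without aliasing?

The maximum frequency that can be represented without aliasing
is the Nyquist frequency: f_max = f_s / 2 = 111 kHz / 2 = 111/2 kHz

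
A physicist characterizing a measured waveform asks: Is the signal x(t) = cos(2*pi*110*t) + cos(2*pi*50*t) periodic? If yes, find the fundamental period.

f1 = 110 Hz, f2 = 50 Hz
Period T1 = 1/110, T2 = 1/50
Ratio T1/T2 = 50/110, which is rational.
The signal is periodic with fundamental period T = 1/GCD(110,50) = 1/10 s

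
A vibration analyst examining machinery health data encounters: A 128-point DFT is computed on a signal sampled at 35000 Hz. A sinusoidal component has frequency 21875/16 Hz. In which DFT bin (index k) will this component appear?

DFT frequency resolution = f_s/N = 35000/128 = 4375/16 Hz
Bin index k = f_signal / resolution = 21875/16 / 4375/16 = 5
The signal frequency 21875/16 Hz falls in DFT bin k = 5.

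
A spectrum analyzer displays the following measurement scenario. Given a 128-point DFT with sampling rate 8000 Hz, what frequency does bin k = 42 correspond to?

The frequency of DFT bin k is: f_k = k * f_s / N
f_42 = 42 * 8000 / 128 = 2625 Hz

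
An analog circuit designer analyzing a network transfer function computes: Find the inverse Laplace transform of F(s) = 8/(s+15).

Standard pair: k/(s+a) <-> k*e^(-at)*u(t)
With k=8, a=15: f(t) = 8*e^(-15t)*u(t)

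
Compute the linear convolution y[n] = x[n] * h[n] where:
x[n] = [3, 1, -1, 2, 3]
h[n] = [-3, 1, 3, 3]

y[n] = sum_k x[k]*h[n-k]. Output length = len(x) + len(h) - 1 = 5 + 4 - 1 = 8.
y[0] = 3*-3 = -9
y[1] = 1*-3 + 3*1 = 0
y[2] = -1*-3 + 1*1 + 3*3 = 13
y[3] = 2*-3 + -1*1 + 1*3 + 3*3 = 5
y[4] = 3*-3 + 2*1 + -1*3 + 1*3 = -7
y[5] = 3*1 + 2*3 + -1*3 = 6
y[6] = 3*3 + 2*3 = 15
y[7] = 3*3 = 9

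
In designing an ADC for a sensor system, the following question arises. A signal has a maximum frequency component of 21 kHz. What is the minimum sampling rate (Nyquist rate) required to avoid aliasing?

By the Nyquist-Shannon sampling theorem,
the minimum sampling rate (Nyquist rate) must be at least 2 * f_max.
Nyquist rate = 2 * 21 kHz = 42 kHz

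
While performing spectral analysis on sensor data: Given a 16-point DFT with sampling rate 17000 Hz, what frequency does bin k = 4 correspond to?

The frequency of DFT bin k is: f_k = k * f_s / N
f_4 = 4 * 17000 / 16 = 4250 Hz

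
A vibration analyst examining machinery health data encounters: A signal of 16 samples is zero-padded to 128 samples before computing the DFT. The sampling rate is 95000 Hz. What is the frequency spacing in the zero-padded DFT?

Original DFT: N = 16, resolution = f_s/N = 95000/16 = 11875/2 Hz
Zero-padded DFT: N = 128, resolution = f_s/N = 95000/128 = 11875/16 Hz
Zero-padding interpolates the spectrum (finer frequency grid)
but does NOT improve the true spectral resolution (ability to resolve close frequencies).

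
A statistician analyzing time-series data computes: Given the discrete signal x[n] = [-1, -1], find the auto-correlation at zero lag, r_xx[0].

The auto-correlation at zero lag r_xx[0] equals the signal energy.
r_xx[0] = sum of x[n]^2 = (-1)^2 + (-1)^2
= 1 + 1 = 2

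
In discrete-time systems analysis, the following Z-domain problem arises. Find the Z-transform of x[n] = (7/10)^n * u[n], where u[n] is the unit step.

The Z-transform of a^n * u[n] is z/(z-a) for |z| > |a|.
Here a = 7/10, so X(z) = z/(z - (7/10)) = 10z/(10z - 7)
ROC: |z| > 7/10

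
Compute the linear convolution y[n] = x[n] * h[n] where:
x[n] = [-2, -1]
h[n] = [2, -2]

y[n] = sum_k x[k]*h[n-k]. Output length = len(x) + len(h) - 1 = 2 + 2 - 1 = 3.
y[0] = -2*2 = -4
y[1] = -1*2 + -2*-2 = 2
y[2] = -1*-2 = 2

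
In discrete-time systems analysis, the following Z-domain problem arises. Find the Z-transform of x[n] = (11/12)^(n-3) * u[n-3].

Time-shifting property: if X(z) = Z{x[n]}, then Z{x[n-d]} = z^(-d) * X(z)
X(z) = z/(z - 11/12) for x[n] = (11/12)^n * u[n]
Z{x[n-3]} = z^(-3) * z/(z - 11/12) = z^(-2)/(z - 11/12)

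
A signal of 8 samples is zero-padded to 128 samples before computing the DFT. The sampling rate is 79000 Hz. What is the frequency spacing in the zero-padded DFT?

Original DFT: N = 8, resolution = f_s/N = 79000/8 = 9875 Hz
Zero-padded DFT: N = 128, resolution = f_s/N = 79000/128 = 9875/16 Hz
Zero-padding interpolates the spectrum (finer frequency grid)
but does NOT improve the true spectral resolution (ability to resolve close frequencies).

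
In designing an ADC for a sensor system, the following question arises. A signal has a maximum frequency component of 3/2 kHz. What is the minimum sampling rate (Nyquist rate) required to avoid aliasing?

By the Nyquist-Shannon sampling theorem,
the minimum sampling rate (Nyquist rate) must be at least 2 * f_max.
Nyquist rate = 2 * 3/2 kHz = 3 kHz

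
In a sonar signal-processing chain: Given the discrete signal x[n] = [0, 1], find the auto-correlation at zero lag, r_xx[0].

The auto-correlation at zero lag r_xx[0] equals the signal energy.
r_xx[0] = sum of x[n]^2 = 0^2 + 1^2
= 0 + 1 = 1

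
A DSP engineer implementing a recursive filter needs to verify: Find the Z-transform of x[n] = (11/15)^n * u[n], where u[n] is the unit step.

The Z-transform of a^n * u[n] is z/(z-a) for |z| > |a|.
Here a = 11/15, so X(z) = z/(z - (11/15)) = 15z/(15z - 11)
ROC: |z| > 11/15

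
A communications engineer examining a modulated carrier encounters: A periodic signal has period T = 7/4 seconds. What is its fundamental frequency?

The fundamental frequency is the reciprocal of the period.
f = 1/T = 1/(7/4) = 4/7 Hz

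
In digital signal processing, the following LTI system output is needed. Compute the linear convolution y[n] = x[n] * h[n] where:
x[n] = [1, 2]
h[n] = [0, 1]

y[n] = sum_k x[k]*h[n-k]. Output length = len(x) + len(h) - 1 = 2 + 2 - 1 = 3.
y[0] = 1*0 = 0
y[1] = 2*0 + 1*1 = 1
y[2] = 2*1 = 2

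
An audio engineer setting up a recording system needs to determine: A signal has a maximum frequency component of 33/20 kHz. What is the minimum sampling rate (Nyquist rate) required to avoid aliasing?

By the Nyquist-Shannon sampling theorem,
the minimum sampling rate (Nyquist rate) must be at least 2 * f_max.
Nyquist rate = 2 * 33/20 kHz = 33/10 kHz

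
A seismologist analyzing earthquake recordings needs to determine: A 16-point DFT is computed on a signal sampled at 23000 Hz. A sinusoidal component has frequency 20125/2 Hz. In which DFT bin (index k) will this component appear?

DFT frequency resolution = f_s/N = 23000/16 = 2875/2 Hz
Bin index k = f_signal / resolution = 20125/2 / 2875/2 = 7
The signal frequency 20125/2 Hz falls in DFT bin k = 7.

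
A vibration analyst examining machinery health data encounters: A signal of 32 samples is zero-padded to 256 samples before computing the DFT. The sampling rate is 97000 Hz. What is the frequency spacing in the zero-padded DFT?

Original DFT: N = 32, resolution = f_s/N = 97000/32 = 12125/4 Hz
Zero-padded DFT: N = 256, resolution = f_s/N = 97000/256 = 12125/32 Hz
Zero-padding interpolates the spectrum (finer frequency grid)
but does NOT improve the true spectral resolution (ability to resolve close frequencies).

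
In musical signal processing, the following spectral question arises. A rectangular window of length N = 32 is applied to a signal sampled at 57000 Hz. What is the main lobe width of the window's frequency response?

For a rectangular window of length N,
the main lobe width in frequency is 2*f_s/N.
= 2*57000/32 = 7125/2 Hz
This determines the minimum frequency separation for resolving two sinusoids.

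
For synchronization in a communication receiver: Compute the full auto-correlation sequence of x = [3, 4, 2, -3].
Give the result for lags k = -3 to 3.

r_xx[k] = sum_m x[m]*x[m+k], indexed from 0, for k = -3 to 3:
  r_xx[-3] = x[3]*x[0] = -9
  r_xx[-2] = x[2]*x[0] + x[3]*x[1] = -6
  r_xx[-1] = x[1]*x[0] + x[2]*x[1] + x[3]*x[2] = 14
  r_xx[0] = x[0]*x[0] + x[1]*x[1] + x[2]*x[2] + x[3]*x[3] = 38
  r_xx[1] = x[0]*x[1] + x[1]*x[2] + x[2]*x[3] = 14
  r_xx[2] = x[0]*x[2] + x[1]*x[3] = -6
  r_xx[3] = x[0]*x[3] = -9
r_xx = [-9, -6, 14, 38, 14, -6, -9]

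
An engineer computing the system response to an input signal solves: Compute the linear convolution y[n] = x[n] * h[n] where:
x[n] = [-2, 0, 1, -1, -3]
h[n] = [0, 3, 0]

y[n] = sum_k x[k]*h[n-k]. Output length = len(x) + len(h) - 1 = 5 + 3 - 1 = 7.
y[0] = -2*0 = 0
y[1] = 0*0 + -2*3 = -6
y[2] = 1*0 + 0*3 + -2*0 = 0
y[3] = -1*0 + 1*3 + 0*0 = 3
y[4] = -3*0 + -1*3 + 1*0 = -3
y[5] = -3*3 + -1*0 = -9
y[6] = -3*0 = 0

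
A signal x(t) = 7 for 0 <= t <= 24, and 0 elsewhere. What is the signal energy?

Energy = integral of |x(t)|^2 dt over the signal duration
= 7^2 * 24 = 49 * 24 = 1176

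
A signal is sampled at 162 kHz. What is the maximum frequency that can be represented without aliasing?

The maximum frequency that can be represented without aliasing
is the Nyquist frequency: f_max = f_s / 2 = 162 kHz / 2 = 81 kHz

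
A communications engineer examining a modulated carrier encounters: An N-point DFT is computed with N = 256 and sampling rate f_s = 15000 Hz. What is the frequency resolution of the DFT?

DFT frequency resolution = f_s / N
= 15000 / 256 = 1875/32 Hz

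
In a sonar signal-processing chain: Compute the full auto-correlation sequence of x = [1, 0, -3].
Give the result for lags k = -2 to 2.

r_xx[k] = sum_m x[m]*x[m+k], indexed from 0, for k = -2 to 2:
  r_xx[-2] = x[2]*x[0] = -3
  r_xx[-1] = x[1]*x[0] + x[2]*x[1] = 0
  r_xx[0] = x[0]*x[0] + x[1]*x[1] + x[2]*x[2] = 10
  r_xx[1] = x[0]*x[1] + x[1]*x[2] = 0
  r_xx[2] = x[0]*x[2] = -3
r_xx = [-3, 0, 10, 0, -3]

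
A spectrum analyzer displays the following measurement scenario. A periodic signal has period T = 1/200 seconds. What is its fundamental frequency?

The fundamental frequency is the reciprocal of the period.
f = 1/T = 1/(1/200) = 200 Hz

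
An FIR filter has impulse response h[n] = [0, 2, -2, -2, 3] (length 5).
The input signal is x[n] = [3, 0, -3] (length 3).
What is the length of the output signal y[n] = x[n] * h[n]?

For linear convolution, the output length is:
len(y) = len(x) + len(h) - 1 = 3 + 5 - 1 = 7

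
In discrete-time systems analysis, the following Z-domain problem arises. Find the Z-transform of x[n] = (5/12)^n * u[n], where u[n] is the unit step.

The Z-transform of a^n * u[n] is z/(z-a) for |z| > |a|.
Here a = 5/12, so X(z) = z/(z - (5/12)) = 12z/(12z - 5)
ROC: |z| > 5/12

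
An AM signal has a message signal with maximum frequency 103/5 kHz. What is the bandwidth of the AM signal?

In AM (double-sideband), the bandwidth is twice the message frequency.
BW = 2 * f_m = 2 * 103/5 kHz = 206/5 kHz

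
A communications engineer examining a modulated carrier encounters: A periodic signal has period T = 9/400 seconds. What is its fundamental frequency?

The fundamental frequency is the reciprocal of the period.
f = 1/T = 1/(9/400) = 400/9 Hz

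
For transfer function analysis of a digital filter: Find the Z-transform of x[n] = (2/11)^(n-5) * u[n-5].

Time-shifting property: if X(z) = Z{x[n]}, then Z{x[n-d]} = z^(-d) * X(z)
X(z) = z/(z - 2/11) for x[n] = (2/11)^n * u[n]
Z{x[n-5]} = z^(-5) * z/(z - 2/11) = z^(-4)/(z - 2/11)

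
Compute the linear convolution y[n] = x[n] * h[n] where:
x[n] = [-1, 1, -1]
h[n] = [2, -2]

y[n] = sum_k x[k]*h[n-k]. Output length = len(x) + len(h) - 1 = 3 + 2 - 1 = 4.
y[0] = -1*2 = -2
y[1] = 1*2 + -1*-2 = 4
y[2] = -1*2 + 1*-2 = -4
y[3] = -1*-2 = 2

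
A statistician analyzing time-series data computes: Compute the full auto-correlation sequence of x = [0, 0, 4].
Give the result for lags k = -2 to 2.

r_xx[k] = sum_m x[m]*x[m+k], indexed from 0, for k = -2 to 2:
  r_xx[-2] = x[2]*x[0] = 0
  r_xx[-1] = x[1]*x[0] + x[2]*x[1] = 0
  r_xx[0] = x[0]*x[0] + x[1]*x[1] + x[2]*x[2] = 16
  r_xx[1] = x[0]*x[1] + x[1]*x[2] = 0
  r_xx[2] = x[0]*x[2] = 0
r_xx = [0, 0, 16, 0, 0]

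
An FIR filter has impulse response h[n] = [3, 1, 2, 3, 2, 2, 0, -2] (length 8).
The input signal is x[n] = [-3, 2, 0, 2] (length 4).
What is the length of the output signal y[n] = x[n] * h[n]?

For linear convolution, the output length is:
len(y) = len(x) + len(h) - 1 = 4 + 8 - 1 = 11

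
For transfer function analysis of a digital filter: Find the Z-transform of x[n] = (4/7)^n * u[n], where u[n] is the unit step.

The Z-transform of a^n * u[n] is z/(z-a) for |z| > |a|.
Here a = 4/7, so X(z) = z/(z - (4/7)) = 7z/(7z - 4)
ROC: |z| > 4/7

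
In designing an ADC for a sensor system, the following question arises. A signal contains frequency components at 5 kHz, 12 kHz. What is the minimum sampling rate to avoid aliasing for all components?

The highest frequency component is f_max = 12 kHz.
Nyquist rate = 2 * f_max = 2 * 12 kHz = 24 kHz.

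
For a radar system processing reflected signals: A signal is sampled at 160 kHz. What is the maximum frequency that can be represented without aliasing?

The maximum frequency that can be represented without aliasing
is the Nyquist frequency: f_max = f_s / 2 = 160 kHz / 2 = 80 kHz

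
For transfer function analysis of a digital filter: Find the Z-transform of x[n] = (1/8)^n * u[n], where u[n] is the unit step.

The Z-transform of a^n * u[n] is z/(z-a) for |z| > |a|.
Here a = 1/8, so X(z) = z/(z - (1/8)) = 8z/(8z - 1)
ROC: |z| > 1/8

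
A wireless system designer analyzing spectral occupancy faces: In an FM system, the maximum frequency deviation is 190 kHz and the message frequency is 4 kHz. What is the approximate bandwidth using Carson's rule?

Carson's rule: BW = 2*(delta_f + f_m)
= 2*(190 + 4) kHz = 388 kHz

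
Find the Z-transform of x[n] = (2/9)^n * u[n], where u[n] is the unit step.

The Z-transform of a^n * u[n] is z/(z-a) for |z| > |a|.
Here a = 2/9, so X(z) = z/(z - (2/9)) = 9z/(9z - 2)
ROC: |z| > 2/9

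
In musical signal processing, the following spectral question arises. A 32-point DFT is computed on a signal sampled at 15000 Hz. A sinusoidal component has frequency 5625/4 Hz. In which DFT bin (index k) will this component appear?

DFT frequency resolution = f_s/N = 15000/32 = 1875/4 Hz
Bin index k = f_signal / resolution = 5625/4 / 1875/4 = 3
The signal frequency 5625/4 Hz falls in DFT bin k = 3.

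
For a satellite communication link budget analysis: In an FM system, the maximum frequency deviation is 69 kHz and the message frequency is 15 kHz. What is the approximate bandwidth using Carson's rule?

Carson's rule: BW = 2*(delta_f + f_m)
= 2*(69 + 15) kHz = 168 kHz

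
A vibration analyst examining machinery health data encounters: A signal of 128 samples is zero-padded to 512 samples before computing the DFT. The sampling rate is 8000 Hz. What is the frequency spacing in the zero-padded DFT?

Original DFT: N = 128, resolution = f_s/N = 8000/128 = 125/2 Hz
Zero-padded DFT: N = 512, resolution = f_s/N = 8000/512 = 125/8 Hz
Zero-padding interpolates the spectrum (finer frequency grid)
but does NOT improve the true spectral resolution (ability to resolve close frequencies).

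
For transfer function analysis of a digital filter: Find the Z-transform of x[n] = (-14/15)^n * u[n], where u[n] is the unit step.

The Z-transform of a^n * u[n] is z/(z-a) for |z| > |a|.
Here a = -14/15, so X(z) = z/(z - (-14/15)) = 15z/(15z + 14)
ROC: |z| > 14/15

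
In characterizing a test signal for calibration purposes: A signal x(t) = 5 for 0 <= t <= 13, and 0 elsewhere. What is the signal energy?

Energy = integral of |x(t)|^2 dt over the signal duration
= 5^2 * 13 = 25 * 13 = 325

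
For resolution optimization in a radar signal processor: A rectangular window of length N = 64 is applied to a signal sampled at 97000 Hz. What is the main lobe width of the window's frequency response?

For a rectangular window of length N,
the main lobe width in frequency is 2*f_s/N.
= 2*97000/64 = 12125/4 Hz
This determines the minimum frequency separation for resolving two sinusoids.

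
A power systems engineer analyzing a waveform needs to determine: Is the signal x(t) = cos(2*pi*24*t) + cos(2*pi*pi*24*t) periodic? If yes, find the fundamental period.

f1 = 24 Hz, f2 = 24*pi Hz
Ratio f2/f1 = pi, which is irrational.
Since the frequency ratio is irrational, no common period exists.
The signal is not periodic.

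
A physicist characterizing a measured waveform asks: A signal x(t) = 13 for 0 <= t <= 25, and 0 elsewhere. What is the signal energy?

Energy = integral of |x(t)|^2 dt over the signal duration
= 13^2 * 25 = 169 * 25 = 4225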